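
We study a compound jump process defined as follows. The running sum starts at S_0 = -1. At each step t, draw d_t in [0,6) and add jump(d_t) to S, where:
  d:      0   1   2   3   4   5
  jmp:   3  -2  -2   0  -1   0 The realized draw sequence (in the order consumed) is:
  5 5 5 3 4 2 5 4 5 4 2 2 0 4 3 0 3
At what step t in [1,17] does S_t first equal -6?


10

t=0: S=-1, d=5, jump=0, S_1=-1
t=1: S=-1, d=5, jump=0, S_2=-1
t=2: S=-1, d=5, jump=0, S_3=-1
t=3: S=-1, d=3, jump=0, S_4=-1
t=4: S=-1, d=4, jump=-1, S_5=-2
t=5: S=-2, d=2, jump=-2, S_6=-4
t=6: S=-4, d=5, jump=0, S_7=-4
t=7: S=-4, d=4, jump=-1, S_8=-5
t=8: S=-5, d=5, jump=0, S_9=-5
t=9: S=-5, d=4, jump=-1, S_10=-6
t=10: S=-6, d=2, jump=-2, S_11=-8
t=11: S=-8, d=2, jump=-2, S_12=-10
t=12: S=-10, d=0, jump=3, S_13=-7
t=13: S=-7, d=4, jump=-1, S_14=-8
t=14: S=-8, d=3, jump=0, S_15=-8
t=15: S=-8, d=0, jump=3, S_16=-5
t=16: S=-5, d=3, jump=0, S_17=-5


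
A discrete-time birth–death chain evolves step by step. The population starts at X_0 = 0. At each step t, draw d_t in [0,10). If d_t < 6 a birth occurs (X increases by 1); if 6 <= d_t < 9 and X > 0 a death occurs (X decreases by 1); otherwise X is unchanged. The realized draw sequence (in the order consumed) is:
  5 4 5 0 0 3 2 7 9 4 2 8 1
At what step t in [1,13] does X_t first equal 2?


2

t=0: X=0, d=5 → birth, X_1=1
t=1: X=1, d=4 → birth, X_2=2
t=2: X=2, d=5 → birth, X_3=3
t=3: X=3, d=0 → birth, X_4=4
t=4: X=4, d=0 → birth, X_5=5
t=5: X=5, d=3 → birth, X_6=6
t=6: X=6, d=2 → birth, X_7=7
t=7: X=7, d=7 → death, X_8=6
t=8: X=6, d=9 → hold, X_9=6
t=9: X=6, d=4 → birth, X_10=7
t=10: X=7, d=2 → birth, X_11=8
t=11: X=8, d=8 → death, X_12=7
t=12: X=7, d=1 → birth, X_13=8


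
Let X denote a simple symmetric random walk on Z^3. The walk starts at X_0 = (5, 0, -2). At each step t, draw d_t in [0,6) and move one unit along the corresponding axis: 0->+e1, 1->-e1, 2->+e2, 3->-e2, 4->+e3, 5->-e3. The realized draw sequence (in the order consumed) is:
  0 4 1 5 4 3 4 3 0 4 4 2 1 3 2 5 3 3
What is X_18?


t=0: X=(5, 0, -2), d=0 → +e1, X_1=(6, 0, -2)
t=1: X=(6, 0, -2), d=4 → +e3, X_2=(6, 0, -1)
t=2: X=(6, 0, -1), d=1 → -e1, X_3=(5, 0, -1)
t=3: X=(5, 0, -1), d=5 → -e3, X_4=(5, 0, -2)
t=4: X=(5, 0, -2), d=4 → +e3, X_5=(5, 0, -1)
t=5: X=(5, 0, -1), d=3 → -e2, X_6=(5, -1, -1)
t=6: X=(5, -1, -1), d=4 → +e3, X_7=(5, -1, 0)
t=7: X=(5, -1, 0), d=3 → -e2, X_8=(5, -2, 0)
t=8: X=(5, -2, 0), d=0 → +e1, X_9=(6, -2, 0)
t=9: X=(6, -2, 0), d=4 → +e3, X_10=(6, -2, 1)
t=10: X=(6, -2, 1), d=4 → +e3, X_11=(6, -2, 2)
t=11: X=(6, -2, 2), d=2 → +e2, X_12=(6, -1, 2)
t=12: X=(6, -1, 2), d=1 → -e1, X_13=(5, -1, 2)
t=13: X=(5, -1, 2), d=3 → -e2, X_14=(5, -2, 2)
t=14: X=(5, -2, 2), d=2 → +e2, X_15=(5, -1, 2)
t=15: X=(5, -1, 2), d=5 → -e3, X_16=(5, -1, 1)
t=16: X=(5, -1, 1), d=3 → -e2, X_17=(5, -2, 1)
t=17: X=(5, -2, 1), d=3 → -e2, X_18=(5, -3, 1)

(5, -3, 1)


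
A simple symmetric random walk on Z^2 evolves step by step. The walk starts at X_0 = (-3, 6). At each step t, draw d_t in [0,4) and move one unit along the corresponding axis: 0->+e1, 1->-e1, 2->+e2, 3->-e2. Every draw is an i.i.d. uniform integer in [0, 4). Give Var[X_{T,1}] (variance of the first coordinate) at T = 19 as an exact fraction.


Outcome values over d=0..3: [1, -1, 0, 0]
Σy = 0, Σy² = 2, M = 4
μ = 0/4 = 0,  σ² = 2/4 − (0)² = 1/2
Independent increments: Var[X_19] = 19·σ² = 19·(1/2) = 19/2

19/2


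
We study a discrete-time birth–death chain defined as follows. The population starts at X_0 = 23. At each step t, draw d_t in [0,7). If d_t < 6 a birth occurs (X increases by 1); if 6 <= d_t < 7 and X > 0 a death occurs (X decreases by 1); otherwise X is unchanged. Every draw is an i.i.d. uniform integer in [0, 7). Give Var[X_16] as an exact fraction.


X can drop by at most 1 per step and X_0 = 23 > T = 16, so X_t >= 23 − t >= 7 > 0 for every t <= 16: the floor at 0 (the 'and X > 0' condition) never binds. Hence X_16 = X_0 + Σ_{t<16} Y_t with i.i.d. increments Y_t = y(d_t) ∈ {+1, −1, 0}.
Outcome values over d=0..6: [1, 1, 1, 1, 1, 1, -1]
Σy = 5, Σy² = 7, M = 7
μ = 5/7 = 5/7,  σ² = 7/7 − (5/7)² = 24/49
Independent increments: Var[X_16] = 16·σ² = 16·(24/49) = 384/49

384/49


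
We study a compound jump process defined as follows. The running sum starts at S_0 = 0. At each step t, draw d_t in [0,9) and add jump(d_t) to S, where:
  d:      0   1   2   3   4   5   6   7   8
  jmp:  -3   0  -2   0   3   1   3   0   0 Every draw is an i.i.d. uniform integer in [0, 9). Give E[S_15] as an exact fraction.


10/3

Outcome values over d=0..8: [-3, 0, -2, 0, 3, 1, 3, 0, 0]
Σy = 2, Σy² = 32, M = 9
μ = 2/9 = 2/9,  σ² = 32/9 − (2/9)² = 284/81
E[S_15] = 0 + 15·(2/9) = 10/3


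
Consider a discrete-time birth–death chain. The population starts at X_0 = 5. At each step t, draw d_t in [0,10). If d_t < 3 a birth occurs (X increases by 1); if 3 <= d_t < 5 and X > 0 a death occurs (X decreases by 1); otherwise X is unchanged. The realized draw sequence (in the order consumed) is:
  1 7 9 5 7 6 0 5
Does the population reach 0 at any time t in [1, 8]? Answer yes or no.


no

t=0: X=5, d=1 → birth, X_1=6
t=1: X=6, d=7 → hold, X_2=6
t=2: X=6, d=9 → hold, X_3=6
t=3: X=6, d=5 → hold, X_4=6
t=4: X=6, d=7 → hold, X_5=6
t=5: X=6, d=6 → hold, X_6=6
t=6: X=6, d=0 → birth, X_7=7
t=7: X=7, d=5 → hold, X_8=7


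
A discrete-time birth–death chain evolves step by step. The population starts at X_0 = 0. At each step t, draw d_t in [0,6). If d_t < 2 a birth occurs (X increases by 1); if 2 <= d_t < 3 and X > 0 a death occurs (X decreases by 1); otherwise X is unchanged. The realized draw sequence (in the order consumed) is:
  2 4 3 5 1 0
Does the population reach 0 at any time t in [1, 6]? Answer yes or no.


yes

t=0: X=0, d=2 → hold, X_1=0
t=1: X=0, d=4 → hold, X_2=0
t=2: X=0, d=3 → hold, X_3=0
t=3: X=0, d=5 → hold, X_4=0
t=4: X=0, d=1 → birth, X_5=1
t=5: X=1, d=0 → birth, X_6=2


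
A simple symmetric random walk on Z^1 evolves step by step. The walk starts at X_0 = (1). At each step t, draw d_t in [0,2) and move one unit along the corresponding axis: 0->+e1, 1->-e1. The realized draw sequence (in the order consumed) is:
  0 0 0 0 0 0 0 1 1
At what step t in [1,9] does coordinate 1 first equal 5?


t=0: X=(1), d=0 → +e1, X_1=(2)
t=1: X=(2), d=0 → +e1, X_2=(3)
t=2: X=(3), d=0 → +e1, X_3=(4)
t=3: X=(4), d=0 → +e1, X_4=(5)
t=4: X=(5), d=0 → +e1, X_5=(6)
t=5: X=(6), d=0 → +e1, X_6=(7)
t=6: X=(7), d=0 → +e1, X_7=(8)
t=7: X=(8), d=1 → -e1, X_8=(7)
t=8: X=(7), d=1 → -e1, X_9=(6)

4


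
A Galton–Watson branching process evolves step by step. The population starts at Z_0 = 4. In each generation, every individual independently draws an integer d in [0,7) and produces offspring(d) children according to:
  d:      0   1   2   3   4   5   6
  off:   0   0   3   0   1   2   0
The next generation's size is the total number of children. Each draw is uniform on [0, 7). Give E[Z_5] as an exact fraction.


Outcome values over d=0..6: [0, 0, 3, 0, 1, 2, 0]
Σy = 6, Σy² = 14, M = 7
μ = 6/7 = 6/7,  σ² = 14/7 − (6/7)² = 62/49
E[Z_0] = 4
E[Z_1] = 6/7·E[Z_0] = 24/7
E[Z_2] = 6/7·E[Z_1] = 144/49
E[Z_3] = 6/7·E[Z_2] = 864/343
E[Z_4] = 6/7·E[Z_3] = 5184/2401
E[Z_5] = 6/7·E[Z_4] = 31104/16807

31104/16807


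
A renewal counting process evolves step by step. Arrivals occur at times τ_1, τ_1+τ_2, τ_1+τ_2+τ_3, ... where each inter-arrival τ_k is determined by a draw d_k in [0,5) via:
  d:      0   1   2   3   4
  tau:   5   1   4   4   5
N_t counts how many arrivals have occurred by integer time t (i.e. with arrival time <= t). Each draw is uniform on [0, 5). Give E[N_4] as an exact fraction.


406/625

Inter-arrival values over d=0..4: [5, 1, 4, 4, 5]
Each d has probability 1/5, so the pmf of τ is: f(1) = 1/5, f(4) = 2/5, f(5) = 2/5
Renewal equation for m(n) = E[N_n]: condition on τ_1 = k (if k <= n, one arrival plus a fresh copy on the remaining n−k steps): m(n) = F(n) + Σ_{k<=n} f(k)·m(n−k), where F(n) = P(τ <= n) and m(0) = 0
m(1) = F(1) = 1/5
m(2) = F(2) + f(1)·m(1) = 1/5 + 1/5·1/5 = 6/25
m(3) = F(3) + f(1)·m(2) = 1/5 + 1/5·6/25 = 31/125
m(4) = F(4) + f(1)·m(3) = 3/5 + 1/5·31/125 = 406/625
E[N_4] = m(4) = 406/625


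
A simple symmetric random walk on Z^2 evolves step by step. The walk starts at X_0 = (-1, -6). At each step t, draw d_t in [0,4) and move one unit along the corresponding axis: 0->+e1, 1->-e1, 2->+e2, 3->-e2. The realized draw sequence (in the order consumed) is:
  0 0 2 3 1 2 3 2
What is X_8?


(0, -5)

t=0: X=(-1, -6), d=0 → +e1, X_1=(0, -6)
t=1: X=(0, -6), d=0 → +e1, X_2=(1, -6)
t=2: X=(1, -6), d=2 → +e2, X_3=(1, -5)
t=3: X=(1, -5), d=3 → -e2, X_4=(1, -6)
t=4: X=(1, -6), d=1 → -e1, X_5=(0, -6)
t=5: X=(0, -6), d=2 → +e2, X_6=(0, -5)
t=6: X=(0, -5), d=3 → -e2, X_7=(0, -6)
t=7: X=(0, -6), d=2 → +e2, X_8=(0, -5)


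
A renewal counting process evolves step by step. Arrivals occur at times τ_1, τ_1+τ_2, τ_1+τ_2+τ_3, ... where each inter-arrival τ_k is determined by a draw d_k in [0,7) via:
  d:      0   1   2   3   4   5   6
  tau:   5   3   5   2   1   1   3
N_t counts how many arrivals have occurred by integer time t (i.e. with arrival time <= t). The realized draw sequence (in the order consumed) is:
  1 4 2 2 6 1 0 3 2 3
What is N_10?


3

draw d_1=1: τ_1=3, arrival time A_1=3
draw d_2=4: τ_2=1, arrival time A_2=4
draw d_3=2: τ_3=5, arrival time A_3=9
draw d_4=2: τ_4=5, arrival time A_4=14
draw d_5=6: τ_5=3, arrival time A_5=17
draw d_6=1: τ_6=3, arrival time A_6=20
draw d_7=0: τ_7=5, arrival time A_7=25
draw d_8=3: τ_8=2, arrival time A_8=27
draw d_9=2: τ_9=5, arrival time A_9=32
draw d_10=3: τ_10=2, arrival time A_10=34
N_t over t=0..10: 0:0 1:0 2:0 3:1 4:2 5:2 6:2 7:2 8:2 9:3 10:3


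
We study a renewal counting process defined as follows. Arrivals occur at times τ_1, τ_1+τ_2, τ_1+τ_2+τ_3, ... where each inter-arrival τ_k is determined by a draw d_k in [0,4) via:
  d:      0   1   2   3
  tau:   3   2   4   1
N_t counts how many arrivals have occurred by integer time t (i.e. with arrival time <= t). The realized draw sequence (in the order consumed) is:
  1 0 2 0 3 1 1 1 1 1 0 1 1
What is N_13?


draw d_1=1: τ_1=2, arrival time A_1=2
draw d_2=0: τ_2=3, arrival time A_2=5
draw d_3=2: τ_3=4, arrival time A_3=9
draw d_4=0: τ_4=3, arrival time A_4=12
draw d_5=3: τ_5=1, arrival time A_5=13
draw d_6=1: τ_6=2, arrival time A_6=15
draw d_7=1: τ_7=2, arrival time A_7=17
draw d_8=1: τ_8=2, arrival time A_8=19
draw d_9=1: τ_9=2, arrival time A_9=21
draw d_10=1: τ_10=2, arrival time A_10=23
draw d_11=0: τ_11=3, arrival time A_11=26
draw d_12=1: τ_12=2, arrival time A_12=28
draw d_13=1: τ_13=2, arrival time A_13=30
N_t over t=0..13: 0:0 1:0 2:1 3:1 4:1 5:2 6:2 7:2 8:2 9:3 10:3 11:3 12:4 13:5

5


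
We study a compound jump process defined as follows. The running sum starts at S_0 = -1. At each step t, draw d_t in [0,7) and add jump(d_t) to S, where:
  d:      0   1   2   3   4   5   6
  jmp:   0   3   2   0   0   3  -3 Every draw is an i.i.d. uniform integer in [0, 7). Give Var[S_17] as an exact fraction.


Outcome values over d=0..6: [0, 3, 2, 0, 0, 3, -3]
Σy = 5, Σy² = 31, M = 7
μ = 5/7 = 5/7,  σ² = 31/7 − (5/7)² = 192/49
Independent increments: Var[S_17] = 17·σ² = 17·(192/49) = 3264/49

3264/49


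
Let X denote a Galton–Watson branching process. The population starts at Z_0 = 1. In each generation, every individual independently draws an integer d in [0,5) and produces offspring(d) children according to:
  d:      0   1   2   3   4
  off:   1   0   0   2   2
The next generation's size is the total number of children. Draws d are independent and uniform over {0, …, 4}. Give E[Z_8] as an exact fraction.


Outcome values over d=0..4: [1, 0, 0, 2, 2]
Σy = 5, Σy² = 9, M = 5
μ = 5/5 = 1,  σ² = 9/5 − (1)² = 4/5
E[Z_0] = 1
E[Z_1] = 1·E[Z_0] = 1
E[Z_2] = 1·E[Z_1] = 1
E[Z_3] = 1·E[Z_2] = 1
E[Z_4] = 1·E[Z_3] = 1
E[Z_5] = 1·E[Z_4] = 1
E[Z_6] = 1·E[Z_5] = 1
E[Z_7] = 1·E[Z_6] = 1
E[Z_8] = 1·E[Z_7] = 1

1


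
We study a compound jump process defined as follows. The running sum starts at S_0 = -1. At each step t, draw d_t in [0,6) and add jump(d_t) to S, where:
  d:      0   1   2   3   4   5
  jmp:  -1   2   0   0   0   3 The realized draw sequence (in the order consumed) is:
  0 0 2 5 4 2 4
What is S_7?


t=0: S=-1, d=0, jump=-1, S_1=-2
t=1: S=-2, d=0, jump=-1, S_2=-3
t=2: S=-3, d=2, jump=0, S_3=-3
t=3: S=-3, d=5, jump=3, S_4=0
t=4: S=0, d=4, jump=0, S_5=0
t=5: S=0, d=2, jump=0, S_6=0
t=6: S=0, d=4, jump=0, S_7=0

0


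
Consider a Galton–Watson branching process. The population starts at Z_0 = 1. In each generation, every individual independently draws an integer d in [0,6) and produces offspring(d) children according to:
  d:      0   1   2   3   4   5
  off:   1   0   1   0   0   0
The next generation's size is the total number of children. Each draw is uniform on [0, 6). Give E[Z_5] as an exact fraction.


1/243

Outcome values over d=0..5: [1, 0, 1, 0, 0, 0]
Σy = 2, Σy² = 2, M = 6
μ = 2/6 = 1/3,  σ² = 2/6 − (1/3)² = 2/9
E[Z_0] = 1
E[Z_1] = 1/3·E[Z_0] = 1/3
E[Z_2] = 1/3·E[Z_1] = 1/9
E[Z_3] = 1/3·E[Z_2] = 1/27
E[Z_4] = 1/3·E[Z_3] = 1/81
E[Z_5] = 1/3·E[Z_4] = 1/243


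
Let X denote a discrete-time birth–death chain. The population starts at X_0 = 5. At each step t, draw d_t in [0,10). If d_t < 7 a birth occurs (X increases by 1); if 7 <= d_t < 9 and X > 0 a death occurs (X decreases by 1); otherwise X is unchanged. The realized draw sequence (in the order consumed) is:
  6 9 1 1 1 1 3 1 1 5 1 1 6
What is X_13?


t=0: X=5, d=6 → birth, X_1=6
t=1: X=6, d=9 → hold, X_2=6
t=2: X=6, d=1 → birth, X_3=7
t=3: X=7, d=1 → birth, X_4=8
t=4: X=8, d=1 → birth, X_5=9
t=5: X=9, d=1 → birth, X_6=10
t=6: X=10, d=3 → birth, X_7=11
t=7: X=11, d=1 → birth, X_8=12
t=8: X=12, d=1 → birth, X_9=13
t=9: X=13, d=5 → birth, X_10=14
t=10: X=14, d=1 → birth, X_11=15
t=11: X=15, d=1 → birth, X_12=16
t=12: X=16, d=6 → birth, X_13=17

17


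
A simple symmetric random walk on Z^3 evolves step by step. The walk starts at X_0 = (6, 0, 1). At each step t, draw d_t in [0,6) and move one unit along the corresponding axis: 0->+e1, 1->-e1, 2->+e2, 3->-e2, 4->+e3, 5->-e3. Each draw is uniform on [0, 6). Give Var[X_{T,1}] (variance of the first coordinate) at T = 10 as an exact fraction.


10/3

Outcome values over d=0..5: [1, -1, 0, 0, 0, 0]
Σy = 0, Σy² = 2, M = 6
μ = 0/6 = 0,  σ² = 2/6 − (0)² = 1/3
Independent increments: Var[X_10] = 10·σ² = 10·(1/3) = 10/3


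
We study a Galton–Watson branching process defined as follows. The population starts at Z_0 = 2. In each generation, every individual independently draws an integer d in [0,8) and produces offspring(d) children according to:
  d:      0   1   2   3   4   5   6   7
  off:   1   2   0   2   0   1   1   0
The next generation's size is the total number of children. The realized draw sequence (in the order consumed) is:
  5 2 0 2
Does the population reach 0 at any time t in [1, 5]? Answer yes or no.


gen 0: Z_0=2, draws=[5, 2], offspring=[1, 0], Z_1=1
gen 1: Z_1=1, draws=[0], offspring=[1], Z_2=1
gen 2: Z_2=1, draws=[2], offspring=[0], Z_3=0
gen 3: Z_3=0, draws=[], offspring=[], Z_4=0
gen 4: Z_4=0, draws=[], offspring=[], Z_5=0

yes


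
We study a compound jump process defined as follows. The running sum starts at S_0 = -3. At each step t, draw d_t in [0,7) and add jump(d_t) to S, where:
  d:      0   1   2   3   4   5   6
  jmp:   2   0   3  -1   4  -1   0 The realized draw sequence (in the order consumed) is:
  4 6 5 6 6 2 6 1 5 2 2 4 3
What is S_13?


t=0: S=-3, d=4, jump=4, S_1=1
t=1: S=1, d=6, jump=0, S_2=1
t=2: S=1, d=5, jump=-1, S_3=0
t=3: S=0, d=6, jump=0, S_4=0
t=4: S=0, d=6, jump=0, S_5=0
t=5: S=0, d=2, jump=3, S_6=3
t=6: S=3, d=6, jump=0, S_7=3
t=7: S=3, d=1, jump=0, S_8=3
t=8: S=3, d=5, jump=-1, S_9=2
t=9: S=2, d=2, jump=3, S_10=5
t=10: S=5, d=2, jump=3, S_11=8
t=11: S=8, d=4, jump=4, S_12=12
t=12: S=12, d=3, jump=-1, S_13=11

11


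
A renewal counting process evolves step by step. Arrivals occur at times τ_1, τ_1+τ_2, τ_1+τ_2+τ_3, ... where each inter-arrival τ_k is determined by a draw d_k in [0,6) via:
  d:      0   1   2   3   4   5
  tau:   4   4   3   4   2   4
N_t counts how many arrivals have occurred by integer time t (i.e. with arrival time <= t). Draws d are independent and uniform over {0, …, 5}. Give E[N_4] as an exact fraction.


Inter-arrival values over d=0..5: [4, 4, 3, 4, 2, 4]
Each d has probability 1/6, so the pmf of τ is: f(2) = 1/6, f(3) = 1/6, f(4) = 2/3
Renewal equation for m(n) = E[N_n]: condition on τ_1 = k (if k <= n, one arrival plus a fresh copy on the remaining n−k steps): m(n) = F(n) + Σ_{k<=n} f(k)·m(n−k), where F(n) = P(τ <= n) and m(0) = 0
m(1) = F(1) = 0
m(2) = F(2) = 1/6
m(3) = F(3) = 1/3
m(4) = F(4) + f(2)·m(2) = 1 + 1/6·1/6 = 37/36
E[N_4] = m(4) = 37/36

37/36


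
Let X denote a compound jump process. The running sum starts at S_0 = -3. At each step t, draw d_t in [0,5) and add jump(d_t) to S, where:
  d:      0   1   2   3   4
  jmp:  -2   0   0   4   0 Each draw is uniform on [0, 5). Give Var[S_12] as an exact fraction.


Outcome values over d=0..4: [-2, 0, 0, 4, 0]
Σy = 2, Σy² = 20, M = 5
μ = 2/5 = 2/5,  σ² = 20/5 − (2/5)² = 96/25
Independent increments: Var[S_12] = 12·σ² = 12·(96/25) = 1152/25

1152/25


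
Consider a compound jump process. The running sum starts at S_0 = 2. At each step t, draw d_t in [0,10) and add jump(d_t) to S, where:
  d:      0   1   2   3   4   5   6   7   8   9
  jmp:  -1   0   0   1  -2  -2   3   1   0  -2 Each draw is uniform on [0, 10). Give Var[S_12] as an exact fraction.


708/25

Outcome values over d=0..9: [-1, 0, 0, 1, -2, -2, 3, 1, 0, -2]
Σy = -2, Σy² = 24, M = 10
μ = -2/10 = -1/5,  σ² = 24/10 − (-1/5)² = 59/25
Independent increments: Var[S_12] = 12·σ² = 12·(59/25) = 708/25


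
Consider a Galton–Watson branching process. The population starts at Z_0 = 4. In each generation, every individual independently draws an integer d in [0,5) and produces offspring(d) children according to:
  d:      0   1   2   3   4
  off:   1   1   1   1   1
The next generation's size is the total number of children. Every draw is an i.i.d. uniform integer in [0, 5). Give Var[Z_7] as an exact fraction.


Outcome values over d=0..4: [1, 1, 1, 1, 1]
Σy = 5, Σy² = 5, M = 5
μ = 5/5 = 1,  σ² = 5/5 − (1)² = 0
V_0 = 0, E_0 = 4
V_1 = 0·E_0 + (1)²·V_0 = 0;  E_1 = 4
V_2 = 0·E_1 + (1)²·V_1 = 0;  E_2 = 4
V_3 = 0·E_2 + (1)²·V_2 = 0;  E_3 = 4
V_4 = 0·E_3 + (1)²·V_3 = 0;  E_4 = 4
V_5 = 0·E_4 + (1)²·V_4 = 0;  E_5 = 4
V_6 = 0·E_5 + (1)²·V_5 = 0;  E_6 = 4
V_7 = 0·E_6 + (1)²·V_6 = 0;  E_7 = 4

0


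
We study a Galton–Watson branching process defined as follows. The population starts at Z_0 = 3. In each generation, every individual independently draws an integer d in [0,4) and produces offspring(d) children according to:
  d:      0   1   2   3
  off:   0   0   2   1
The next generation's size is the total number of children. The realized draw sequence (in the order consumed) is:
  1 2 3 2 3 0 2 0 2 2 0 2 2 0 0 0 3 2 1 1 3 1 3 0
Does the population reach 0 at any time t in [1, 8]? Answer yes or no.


yes

gen 0: Z_0=3, draws=[1, 2, 3], offspring=[0, 2, 1], Z_1=3
gen 1: Z_1=3, draws=[2, 3, 0], offspring=[2, 1, 0], Z_2=3
gen 2: Z_2=3, draws=[2, 0, 2], offspring=[2, 0, 2], Z_3=4
gen 3: Z_3=4, draws=[2, 0, 2, 2], offspring=[2, 0, 2, 2], Z_4=6
gen 4: Z_4=6, draws=[0, 0, 0, 3, 2, 1], offspring=[0, 0, 0, 1, 2, 0], Z_5=3
gen 5: Z_5=3, draws=[1, 3, 1], offspring=[0, 1, 0], Z_6=1
gen 6: Z_6=1, draws=[3], offspring=[1], Z_7=1
gen 7: Z_7=1, draws=[0], offspring=[0], Z_8=0


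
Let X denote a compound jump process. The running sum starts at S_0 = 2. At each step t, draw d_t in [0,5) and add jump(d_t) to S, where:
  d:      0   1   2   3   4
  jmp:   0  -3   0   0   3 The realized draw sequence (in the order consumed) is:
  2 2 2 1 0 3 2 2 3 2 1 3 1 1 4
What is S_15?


t=0: S=2, d=2, jump=0, S_1=2
t=1: S=2, d=2, jump=0, S_2=2
t=2: S=2, d=2, jump=0, S_3=2
t=3: S=2, d=1, jump=-3, S_4=-1
t=4: S=-1, d=0, jump=0, S_5=-1
t=5: S=-1, d=3, jump=0, S_6=-1
t=6: S=-1, d=2, jump=0, S_7=-1
t=7: S=-1, d=2, jump=0, S_8=-1
t=8: S=-1, d=3, jump=0, S_9=-1
t=9: S=-1, d=2, jump=0, S_10=-1
t=10: S=-1, d=1, jump=-3, S_11=-4
t=11: S=-4, d=3, jump=0, S_12=-4
t=12: S=-4, d=1, jump=-3, S_13=-7
t=13: S=-7, d=1, jump=-3, S_14=-10
t=14: S=-10, d=4, jump=3, S_15=-7

-7


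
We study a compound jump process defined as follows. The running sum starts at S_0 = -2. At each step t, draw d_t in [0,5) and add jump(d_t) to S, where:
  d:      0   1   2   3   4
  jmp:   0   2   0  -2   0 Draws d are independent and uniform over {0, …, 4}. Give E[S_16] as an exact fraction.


Outcome values over d=0..4: [0, 2, 0, -2, 0]
Σy = 0, Σy² = 8, M = 5
μ = 0/5 = 0,  σ² = 8/5 − (0)² = 8/5
E[S_16] = -2 + 16·(0) = -2

-2


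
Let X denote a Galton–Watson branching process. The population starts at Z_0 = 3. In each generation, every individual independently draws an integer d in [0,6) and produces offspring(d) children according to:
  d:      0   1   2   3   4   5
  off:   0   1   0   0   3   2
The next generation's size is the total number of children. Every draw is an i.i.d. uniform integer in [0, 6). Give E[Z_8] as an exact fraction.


3

Outcome values over d=0..5: [0, 1, 0, 0, 3, 2]
Σy = 6, Σy² = 14, M = 6
μ = 6/6 = 1,  σ² = 14/6 − (1)² = 4/3
E[Z_0] = 3
E[Z_1] = 1·E[Z_0] = 3
E[Z_2] = 1·E[Z_1] = 3
E[Z_3] = 1·E[Z_2] = 3
E[Z_4] = 1·E[Z_3] = 3
E[Z_5] = 1·E[Z_4] = 3
E[Z_6] = 1·E[Z_5] = 3
E[Z_7] = 1·E[Z_6] = 3
E[Z_8] = 1·E[Z_7] = 3


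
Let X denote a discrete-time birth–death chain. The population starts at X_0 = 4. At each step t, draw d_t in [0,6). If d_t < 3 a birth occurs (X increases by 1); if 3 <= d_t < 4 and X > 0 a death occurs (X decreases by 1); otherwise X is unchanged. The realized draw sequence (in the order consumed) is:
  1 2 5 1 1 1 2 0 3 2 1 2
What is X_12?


13

t=0: X=4, d=1 → birth, X_1=5
t=1: X=5, d=2 → birth, X_2=6
t=2: X=6, d=5 → hold, X_3=6
t=3: X=6, d=1 → birth, X_4=7
t=4: X=7, d=1 → birth, X_5=8
t=5: X=8, d=1 → birth, X_6=9
t=6: X=9, d=2 → birth, X_7=10
t=7: X=10, d=0 → birth, X_8=11
t=8: X=11, d=3 → death, X_9=10
t=9: X=10, d=2 → birth, X_10=11
t=10: X=11, d=1 → birth, X_11=12
t=11: X=12, d=2 → birth, X_12=13


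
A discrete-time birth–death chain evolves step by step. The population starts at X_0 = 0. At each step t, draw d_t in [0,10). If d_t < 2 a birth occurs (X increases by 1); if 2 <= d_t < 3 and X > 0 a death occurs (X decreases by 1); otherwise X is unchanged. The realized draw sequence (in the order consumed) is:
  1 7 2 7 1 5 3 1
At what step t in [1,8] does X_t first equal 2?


8

t=0: X=0, d=1 → birth, X_1=1
t=1: X=1, d=7 → hold, X_2=1
t=2: X=1, d=2 → death, X_3=0
t=3: X=0, d=7 → hold, X_4=0
t=4: X=0, d=1 → birth, X_5=1
t=5: X=1, d=5 → hold, X_6=1
t=6: X=1, d=3 → hold, X_7=1
t=7: X=1, d=1 → birth, X_8=2


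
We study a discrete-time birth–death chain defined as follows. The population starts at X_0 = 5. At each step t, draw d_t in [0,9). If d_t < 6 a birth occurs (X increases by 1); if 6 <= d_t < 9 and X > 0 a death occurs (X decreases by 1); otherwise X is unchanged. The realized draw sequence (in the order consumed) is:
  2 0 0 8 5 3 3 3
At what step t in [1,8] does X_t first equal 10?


7

t=0: X=5, d=2 → birth, X_1=6
t=1: X=6, d=0 → birth, X_2=7
t=2: X=7, d=0 → birth, X_3=8
t=3: X=8, d=8 → death, X_4=7
t=4: X=7, d=5 → birth, X_5=8
t=5: X=8, d=3 → birth, X_6=9
t=6: X=9, d=3 → birth, X_7=10
t=7: X=10, d=3 → birth, X_8=11


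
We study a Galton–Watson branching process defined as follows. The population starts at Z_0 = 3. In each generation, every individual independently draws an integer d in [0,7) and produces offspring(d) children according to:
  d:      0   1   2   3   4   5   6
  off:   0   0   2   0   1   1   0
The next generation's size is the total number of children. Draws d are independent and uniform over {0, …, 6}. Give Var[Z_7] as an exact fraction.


85959204864/678223072849

Outcome values over d=0..6: [0, 0, 2, 0, 1, 1, 0]
Σy = 4, Σy² = 6, M = 7
μ = 4/7 = 4/7,  σ² = 6/7 − (4/7)² = 26/49
V_0 = 0, E_0 = 3
V_1 = 26/49·E_0 + (4/7)²·V_0 = 78/49;  E_1 = 12/7
V_2 = 26/49·E_1 + (4/7)²·V_1 = 3432/2401;  E_2 = 48/49
V_3 = 26/49·E_2 + (4/7)²·V_2 = 116064/117649;  E_3 = 192/343
V_4 = 26/49·E_3 + (4/7)²·V_3 = 3569280/5764801;  E_4 = 768/2401
V_5 = 26/49·E_4 + (4/7)²·V_4 = 105051648/282475249;  E_5 = 3072/16807
V_6 = 26/49·E_5 + (4/7)²·V_5 = 3023235072/13841287201;  E_6 = 12288/117649
V_7 = 26/49·E_6 + (4/7)²·V_6 = 85959204864/678223072849;  E_7 = 49152/823543


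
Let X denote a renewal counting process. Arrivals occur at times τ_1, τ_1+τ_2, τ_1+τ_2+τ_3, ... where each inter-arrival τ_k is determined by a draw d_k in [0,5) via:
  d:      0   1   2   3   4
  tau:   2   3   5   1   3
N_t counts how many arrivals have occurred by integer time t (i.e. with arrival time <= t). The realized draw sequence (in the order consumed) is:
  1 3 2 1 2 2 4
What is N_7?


2

draw d_1=1: τ_1=3, arrival time A_1=3
draw d_2=3: τ_2=1, arrival time A_2=4
draw d_3=2: τ_3=5, arrival time A_3=9
draw d_4=1: τ_4=3, arrival time A_4=12
draw d_5=2: τ_5=5, arrival time A_5=17
draw d_6=2: τ_6=5, arrival time A_6=22
draw d_7=4: τ_7=3, arrival time A_7=25
N_t over t=0..7: 0:0 1:0 2:0 3:1 4:2 5:2 6:2 7:2


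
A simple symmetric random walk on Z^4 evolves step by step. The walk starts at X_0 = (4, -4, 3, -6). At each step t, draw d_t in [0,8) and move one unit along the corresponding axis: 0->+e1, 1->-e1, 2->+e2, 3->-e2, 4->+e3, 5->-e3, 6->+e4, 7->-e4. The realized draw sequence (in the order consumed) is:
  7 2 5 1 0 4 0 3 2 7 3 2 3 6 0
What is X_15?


t=0: X=(4, -4, 3, -6), d=7 → -e4, X_1=(4, -4, 3, -7)
t=1: X=(4, -4, 3, -7), d=2 → +e2, X_2=(4, -3, 3, -7)
t=2: X=(4, -3, 3, -7), d=5 → -e3, X_3=(4, -3, 2, -7)
t=3: X=(4, -3, 2, -7), d=1 → -e1, X_4=(3, -3, 2, -7)
t=4: X=(3, -3, 2, -7), d=0 → +e1, X_5=(4, -3, 2, -7)
t=5: X=(4, -3, 2, -7), d=4 → +e3, X_6=(4, -3, 3, -7)
t=6: X=(4, -3, 3, -7), d=0 → +e1, X_7=(5, -3, 3, -7)
t=7: X=(5, -3, 3, -7), d=3 → -e2, X_8=(5, -4, 3, -7)
t=8: X=(5, -4, 3, -7), d=2 → +e2, X_9=(5, -3, 3, -7)
t=9: X=(5, -3, 3, -7), d=7 → -e4, X_10=(5, -3, 3, -8)
t=10: X=(5, -3, 3, -8), d=3 → -e2, X_11=(5, -4, 3, -8)
t=11: X=(5, -4, 3, -8), d=2 → +e2, X_12=(5, -3, 3, -8)
t=12: X=(5, -3, 3, -8), d=3 → -e2, X_13=(5, -4, 3, -8)
t=13: X=(5, -4, 3, -8), d=6 → +e4, X_14=(5, -4, 3, -7)
t=14: X=(5, -4, 3, -7), d=0 → +e1, X_15=(6, -4, 3, -7)

(6, -4, 3, -7)


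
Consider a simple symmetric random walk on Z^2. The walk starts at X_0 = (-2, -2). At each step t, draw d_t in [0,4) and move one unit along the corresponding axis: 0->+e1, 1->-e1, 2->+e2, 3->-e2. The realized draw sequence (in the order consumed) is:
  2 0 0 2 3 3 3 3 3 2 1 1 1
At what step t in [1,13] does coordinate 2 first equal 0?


t=0: X=(-2, -2), d=2 → +e2, X_1=(-2, -1)
t=1: X=(-2, -1), d=0 → +e1, X_2=(-1, -1)
t=2: X=(-1, -1), d=0 → +e1, X_3=(0, -1)
t=3: X=(0, -1), d=2 → +e2, X_4=(0, 0)
t=4: X=(0, 0), d=3 → -e2, X_5=(0, -1)
t=5: X=(0, -1), d=3 → -e2, X_6=(0, -2)
t=6: X=(0, -2), d=3 → -e2, X_7=(0, -3)
t=7: X=(0, -3), d=3 → -e2, X_8=(0, -4)
t=8: X=(0, -4), d=3 → -e2, X_9=(0, -5)
t=9: X=(0, -5), d=2 → +e2, X_10=(0, -4)
t=10: X=(0, -4), d=1 → -e1, X_11=(-1, -4)
t=11: X=(-1, -4), d=1 → -e1, X_12=(-2, -4)
t=12: X=(-2, -4), d=1 → -e1, X_13=(-3, -4)

4


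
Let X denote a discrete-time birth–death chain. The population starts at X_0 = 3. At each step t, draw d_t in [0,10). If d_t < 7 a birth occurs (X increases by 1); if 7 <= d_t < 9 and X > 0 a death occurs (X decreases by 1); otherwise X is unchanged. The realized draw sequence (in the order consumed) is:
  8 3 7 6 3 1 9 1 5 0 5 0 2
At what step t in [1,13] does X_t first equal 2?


1

t=0: X=3, d=8 → death, X_1=2
t=1: X=2, d=3 → birth, X_2=3
t=2: X=3, d=7 → death, X_3=2
t=3: X=2, d=6 → birth, X_4=3
t=4: X=3, d=3 → birth, X_5=4
t=5: X=4, d=1 → birth, X_6=5
t=6: X=5, d=9 → hold, X_7=5
t=7: X=5, d=1 → birth, X_8=6
t=8: X=6, d=5 → birth, X_9=7
t=9: X=7, d=0 → birth, X_10=8
t=10: X=8, d=5 → birth, X_11=9
t=11: X=9, d=0 → birth, X_12=10
t=12: X=10, d=2 → birth, X_13=11


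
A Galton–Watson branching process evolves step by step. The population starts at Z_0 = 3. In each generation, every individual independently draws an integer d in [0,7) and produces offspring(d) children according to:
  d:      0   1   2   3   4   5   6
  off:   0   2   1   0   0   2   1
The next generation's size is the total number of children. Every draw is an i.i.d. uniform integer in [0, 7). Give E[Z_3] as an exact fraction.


Outcome values over d=0..6: [0, 2, 1, 0, 0, 2, 1]
Σy = 6, Σy² = 10, M = 7
μ = 6/7 = 6/7,  σ² = 10/7 − (6/7)² = 34/49
E[Z_0] = 3
E[Z_1] = 6/7·E[Z_0] = 18/7
E[Z_2] = 6/7·E[Z_1] = 108/49
E[Z_3] = 6/7·E[Z_2] = 648/343

648/343


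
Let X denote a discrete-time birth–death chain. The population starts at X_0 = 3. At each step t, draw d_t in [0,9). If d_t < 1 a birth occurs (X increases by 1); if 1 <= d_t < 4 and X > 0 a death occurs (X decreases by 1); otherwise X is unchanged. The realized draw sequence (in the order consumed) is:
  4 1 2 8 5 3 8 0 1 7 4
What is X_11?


t=0: X=3, d=4 → hold, X_1=3
t=1: X=3, d=1 → death, X_2=2
t=2: X=2, d=2 → death, X_3=1
t=3: X=1, d=8 → hold, X_4=1
t=4: X=1, d=5 → hold, X_5=1
t=5: X=1, d=3 → death, X_6=0
t=6: X=0, d=8 → hold, X_7=0
t=7: X=0, d=0 → birth, X_8=1
t=8: X=1, d=1 → death, X_9=0
t=9: X=0, d=7 → hold, X_10=0
t=10: X=0, d=4 → hold, X_11=0

0


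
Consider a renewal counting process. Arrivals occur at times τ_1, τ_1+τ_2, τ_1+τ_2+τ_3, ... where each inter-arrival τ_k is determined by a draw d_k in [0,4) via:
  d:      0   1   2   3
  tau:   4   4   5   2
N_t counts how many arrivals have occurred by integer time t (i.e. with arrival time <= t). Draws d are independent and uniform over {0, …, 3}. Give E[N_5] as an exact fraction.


17/16

Inter-arrival values over d=0..3: [4, 4, 5, 2]
Each d has probability 1/4, so the pmf of τ is: f(2) = 1/4, f(4) = 1/2, f(5) = 1/4
Renewal equation for m(n) = E[N_n]: condition on τ_1 = k (if k <= n, one arrival plus a fresh copy on the remaining n−k steps): m(n) = F(n) + Σ_{k<=n} f(k)·m(n−k), where F(n) = P(τ <= n) and m(0) = 0
m(1) = F(1) = 0
m(2) = F(2) = 1/4
m(3) = F(3) = 1/4
m(4) = F(4) + f(2)·m(2) = 3/4 + 1/4·1/4 = 13/16
m(5) = F(5) + f(2)·m(3) = 1 + 1/4·1/4 = 17/16
E[N_5] = m(5) = 17/16


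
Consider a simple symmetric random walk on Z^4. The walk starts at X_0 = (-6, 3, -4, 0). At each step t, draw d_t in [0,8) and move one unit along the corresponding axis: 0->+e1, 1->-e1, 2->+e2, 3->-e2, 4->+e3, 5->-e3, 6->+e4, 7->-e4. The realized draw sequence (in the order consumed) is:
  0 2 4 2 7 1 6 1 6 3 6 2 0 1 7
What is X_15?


t=0: X=(-6, 3, -4, 0), d=0 → +e1, X_1=(-5, 3, -4, 0)
t=1: X=(-5, 3, -4, 0), d=2 → +e2, X_2=(-5, 4, -4, 0)
t=2: X=(-5, 4, -4, 0), d=4 → +e3, X_3=(-5, 4, -3, 0)
t=3: X=(-5, 4, -3, 0), d=2 → +e2, X_4=(-5, 5, -3, 0)
t=4: X=(-5, 5, -3, 0), d=7 → -e4, X_5=(-5, 5, -3, -1)
t=5: X=(-5, 5, -3, -1), d=1 → -e1, X_6=(-6, 5, -3, -1)
t=6: X=(-6, 5, -3, -1), d=6 → +e4, X_7=(-6, 5, -3, 0)
t=7: X=(-6, 5, -3, 0), d=1 → -e1, X_8=(-7, 5, -3, 0)
t=8: X=(-7, 5, -3, 0), d=6 → +e4, X_9=(-7, 5, -3, 1)
t=9: X=(-7, 5, -3, 1), d=3 → -e2, X_10=(-7, 4, -3, 1)
t=10: X=(-7, 4, -3, 1), d=6 → +e4, X_11=(-7, 4, -3, 2)
t=11: X=(-7, 4, -3, 2), d=2 → +e2, X_12=(-7, 5, -3, 2)
t=12: X=(-7, 5, -3, 2), d=0 → +e1, X_13=(-6, 5, -3, 2)
t=13: X=(-6, 5, -3, 2), d=1 → -e1, X_14=(-7, 5, -3, 2)
t=14: X=(-7, 5, -3, 2), d=7 → -e4, X_15=(-7, 5, -3, 1)

(-7, 5, -3, 1)


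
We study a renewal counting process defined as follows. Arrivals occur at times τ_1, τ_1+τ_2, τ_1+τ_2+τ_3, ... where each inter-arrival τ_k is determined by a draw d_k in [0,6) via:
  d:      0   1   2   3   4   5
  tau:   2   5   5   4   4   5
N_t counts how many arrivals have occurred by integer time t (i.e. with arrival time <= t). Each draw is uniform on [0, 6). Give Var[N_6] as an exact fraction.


6167/46656

Inter-arrival values over d=0..5: [2, 5, 5, 4, 4, 5]
Each d has probability 1/6, so the pmf of τ is: f(2) = 1/6, f(4) = 1/3, f(5) = 1/2
Let p_n(j) = P(N_n = j), with p_0 = [1]. Condition on τ_1: p_n(0) = P(τ > n), and for j >= 1, p_n(j) = Σ_{k<=n} f(k)·p_{n−k}(j−1)
p_1 = [1]  (j = 0)
p_2 = [5/6, 1/6]  (j = 0..1)
p_3 = [5/6, 1/6]  (j = 0..1)
p_4 = [1/2, 17/36, 1/36]  (j = 0..2)
p_5 = [0, 35/36, 1/36]  (j = 0..2)
p_6 = [0, 31/36, 29/216, 1/216]  (j = 0..3)
E[N_6] = Σ j·p_6(j) = 247/216;  E[N_6²] = Σ j²·p_6(j) = 311/216
Var[N_6] = 311/216 − (247/216)² = 6167/46656


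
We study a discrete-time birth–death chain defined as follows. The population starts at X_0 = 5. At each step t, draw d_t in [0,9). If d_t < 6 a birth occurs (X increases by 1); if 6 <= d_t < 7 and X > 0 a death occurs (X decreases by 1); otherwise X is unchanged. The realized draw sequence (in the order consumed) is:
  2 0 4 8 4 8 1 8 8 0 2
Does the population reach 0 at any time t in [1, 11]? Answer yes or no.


t=0: X=5, d=2 → birth, X_1=6
t=1: X=6, d=0 → birth, X_2=7
t=2: X=7, d=4 → birth, X_3=8
t=3: X=8, d=8 → hold, X_4=8
t=4: X=8, d=4 → birth, X_5=9
t=5: X=9, d=8 → hold, X_6=9
t=6: X=9, d=1 → birth, X_7=10
t=7: X=10, d=8 → hold, X_8=10
t=8: X=10, d=8 → hold, X_9=10
t=9: X=10, d=0 → birth, X_10=11
t=10: X=11, d=2 → birth, X_11=12

no


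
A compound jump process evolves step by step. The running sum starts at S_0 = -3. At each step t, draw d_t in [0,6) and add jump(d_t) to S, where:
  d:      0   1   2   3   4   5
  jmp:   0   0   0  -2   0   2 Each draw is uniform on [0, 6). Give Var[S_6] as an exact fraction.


8

Outcome values over d=0..5: [0, 0, 0, -2, 0, 2]
Σy = 0, Σy² = 8, M = 6
μ = 0/6 = 0,  σ² = 8/6 − (0)² = 4/3
Independent increments: Var[S_6] = 6·σ² = 6·(4/3) = 8


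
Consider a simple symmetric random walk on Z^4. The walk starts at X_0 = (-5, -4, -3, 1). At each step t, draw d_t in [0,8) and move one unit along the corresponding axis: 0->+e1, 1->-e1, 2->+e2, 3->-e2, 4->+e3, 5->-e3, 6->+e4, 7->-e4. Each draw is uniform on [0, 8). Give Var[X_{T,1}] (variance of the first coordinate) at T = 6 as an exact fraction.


3/2

Outcome values over d=0..7: [1, -1, 0, 0, 0, 0, 0, 0]
Σy = 0, Σy² = 2, M = 8
μ = 0/8 = 0,  σ² = 2/8 − (0)² = 1/4
Independent increments: Var[X_6] = 6·σ² = 6·(1/4) = 3/2


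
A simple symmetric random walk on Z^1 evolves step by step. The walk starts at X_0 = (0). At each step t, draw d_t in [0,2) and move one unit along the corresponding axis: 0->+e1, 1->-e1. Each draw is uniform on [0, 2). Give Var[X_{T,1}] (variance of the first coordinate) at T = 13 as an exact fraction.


Outcome values over d=0..1: [1, -1]
Σy = 0, Σy² = 2, M = 2
μ = 0/2 = 0,  σ² = 2/2 − (0)² = 1
Independent increments: Var[X_13] = 13·σ² = 13·(1) = 13

13


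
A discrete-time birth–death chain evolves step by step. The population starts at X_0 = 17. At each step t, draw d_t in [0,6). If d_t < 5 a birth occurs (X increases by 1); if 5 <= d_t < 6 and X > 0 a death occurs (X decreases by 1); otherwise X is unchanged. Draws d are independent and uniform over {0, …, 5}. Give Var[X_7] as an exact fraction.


X can drop by at most 1 per step and X_0 = 17 > T = 7, so X_t >= 17 − t >= 10 > 0 for every t <= 7: the floor at 0 (the 'and X > 0' condition) never binds. Hence X_7 = X_0 + Σ_{t<7} Y_t with i.i.d. increments Y_t = y(d_t) ∈ {+1, −1, 0}.
Outcome values over d=0..5: [1, 1, 1, 1, 1, -1]
Σy = 4, Σy² = 6, M = 6
μ = 4/6 = 2/3,  σ² = 6/6 − (2/3)² = 5/9
Independent increments: Var[X_7] = 7·σ² = 7·(5/9) = 35/9

35/9


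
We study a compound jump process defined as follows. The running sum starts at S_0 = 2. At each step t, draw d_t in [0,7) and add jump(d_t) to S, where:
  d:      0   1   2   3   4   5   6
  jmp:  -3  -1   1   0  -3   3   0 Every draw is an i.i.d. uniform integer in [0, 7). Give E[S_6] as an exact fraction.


-4/7

Outcome values over d=0..6: [-3, -1, 1, 0, -3, 3, 0]
Σy = -3, Σy² = 29, M = 7
μ = -3/7 = -3/7,  σ² = 29/7 − (-3/7)² = 194/49
E[S_6] = 2 + 6·(-3/7) = -4/7


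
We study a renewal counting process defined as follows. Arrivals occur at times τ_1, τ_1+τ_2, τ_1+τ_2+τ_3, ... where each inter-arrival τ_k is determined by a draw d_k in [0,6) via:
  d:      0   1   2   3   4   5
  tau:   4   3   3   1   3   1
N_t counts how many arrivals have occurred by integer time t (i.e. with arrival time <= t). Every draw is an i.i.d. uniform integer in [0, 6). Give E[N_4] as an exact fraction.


121/81

Inter-arrival values over d=0..5: [4, 3, 3, 1, 3, 1]
Each d has probability 1/6, so the pmf of τ is: f(1) = 1/3, f(3) = 1/2, f(4) = 1/6
Renewal equation for m(n) = E[N_n]: condition on τ_1 = k (if k <= n, one arrival plus a fresh copy on the remaining n−k steps): m(n) = F(n) + Σ_{k<=n} f(k)·m(n−k), where F(n) = P(τ <= n) and m(0) = 0
m(1) = F(1) = 1/3
m(2) = F(2) + f(1)·m(1) = 1/3 + 1/3·1/3 = 4/9
m(3) = F(3) + f(1)·m(2) = 5/6 + 1/3·4/9 = 53/54
m(4) = F(4) + f(1)·m(3) + f(3)·m(1) = 1 + 1/3·53/54 + 1/2·1/3 = 121/81
E[N_4] = m(4) = 121/81


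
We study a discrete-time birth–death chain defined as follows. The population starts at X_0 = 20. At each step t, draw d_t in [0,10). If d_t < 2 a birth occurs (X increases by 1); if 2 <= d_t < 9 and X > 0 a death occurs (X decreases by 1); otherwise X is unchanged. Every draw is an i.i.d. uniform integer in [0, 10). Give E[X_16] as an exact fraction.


12

X can drop by at most 1 per step and X_0 = 20 > T = 16, so X_t >= 20 − t >= 4 > 0 for every t <= 16: the floor at 0 (the 'and X > 0' condition) never binds. Hence X_16 = X_0 + Σ_{t<16} Y_t with i.i.d. increments Y_t = y(d_t) ∈ {+1, −1, 0}.
Outcome values over d=0..9: [1, 1, -1, -1, -1, -1, -1, -1, -1, 0]
Σy = -5, Σy² = 9, M = 10
μ = -5/10 = -1/2,  σ² = 9/10 − (-1/2)² = 13/20
E[X_16] = 20 + 16·(-1/2) = 12


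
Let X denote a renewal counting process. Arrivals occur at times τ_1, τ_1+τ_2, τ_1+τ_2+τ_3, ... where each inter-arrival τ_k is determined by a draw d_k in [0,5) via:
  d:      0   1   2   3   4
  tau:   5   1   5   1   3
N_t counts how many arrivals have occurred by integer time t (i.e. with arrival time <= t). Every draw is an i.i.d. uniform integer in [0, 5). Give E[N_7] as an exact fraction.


171748/78125

Inter-arrival values over d=0..4: [5, 1, 5, 1, 3]
Each d has probability 1/5, so the pmf of τ is: f(1) = 2/5, f(3) = 1/5, f(5) = 2/5
Renewal equation for m(n) = E[N_n]: condition on τ_1 = k (if k <= n, one arrival plus a fresh copy on the remaining n−k steps): m(n) = F(n) + Σ_{k<=n} f(k)·m(n−k), where F(n) = P(τ <= n) and m(0) = 0
m(1) = F(1) = 2/5
m(2) = F(2) + f(1)·m(1) = 2/5 + 2/5·2/5 = 14/25
m(3) = F(3) + f(1)·m(2) = 3/5 + 2/5·14/25 = 103/125
m(4) = F(4) + f(1)·m(3) + f(3)·m(1) = 3/5 + 2/5·103/125 + 1/5·2/5 = 631/625
m(5) = F(5) + f(1)·m(4) + f(3)·m(2) = 1 + 2/5·631/625 + 1/5·14/25 = 4737/3125
m(6) = F(6) + f(1)·m(5) + f(3)·m(3) + f(5)·m(1) = 1 + 2/5·4737/3125 + 1/5·103/125 + 2/5·2/5 = 30174/15625
m(7) = F(7) + f(1)·m(6) + f(3)·m(4) + f(5)·m(2) = 1 + 2/5·30174/15625 + 1/5·631/625 + 2/5·14/25 = 171748/78125
E[N_7] = m(7) = 171748/78125


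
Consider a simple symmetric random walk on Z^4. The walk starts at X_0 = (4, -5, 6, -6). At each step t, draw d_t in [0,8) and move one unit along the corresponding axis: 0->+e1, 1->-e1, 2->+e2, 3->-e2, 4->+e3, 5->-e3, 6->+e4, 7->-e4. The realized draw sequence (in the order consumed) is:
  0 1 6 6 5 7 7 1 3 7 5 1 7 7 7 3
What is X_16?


(2, -7, 4, -10)

t=0: X=(4, -5, 6, -6), d=0 → +e1, X_1=(5, -5, 6, -6)
t=1: X=(5, -5, 6, -6), d=1 → -e1, X_2=(4, -5, 6, -6)
t=2: X=(4, -5, 6, -6), d=6 → +e4, X_3=(4, -5, 6, -5)
t=3: X=(4, -5, 6, -5), d=6 → +e4, X_4=(4, -5, 6, -4)
t=4: X=(4, -5, 6, -4), d=5 → -e3, X_5=(4, -5, 5, -4)
t=5: X=(4, -5, 5, -4), d=7 → -e4, X_6=(4, -5, 5, -5)
t=6: X=(4, -5, 5, -5), d=7 → -e4, X_7=(4, -5, 5, -6)
t=7: X=(4, -5, 5, -6), d=1 → -e1, X_8=(3, -5, 5, -6)
t=8: X=(3, -5, 5, -6), d=3 → -e2, X_9=(3, -6, 5, -6)
t=9: X=(3, -6, 5, -6), d=7 → -e4, X_10=(3, -6, 5, -7)
t=10: X=(3, -6, 5, -7), d=5 → -e3, X_11=(3, -6, 4, -7)
t=11: X=(3, -6, 4, -7), d=1 → -e1, X_12=(2, -6, 4, -7)
t=12: X=(2, -6, 4, -7), d=7 → -e4, X_13=(2, -6, 4, -8)
t=13: X=(2, -6, 4, -8), d=7 → -e4, X_14=(2, -6, 4, -9)
t=14: X=(2, -6, 4, -9), d=7 → -e4, X_15=(2, -6, 4, -10)
t=15: X=(2, -6, 4, -10), d=3 → -e2, X_16=(2, -7, 4, -10)
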